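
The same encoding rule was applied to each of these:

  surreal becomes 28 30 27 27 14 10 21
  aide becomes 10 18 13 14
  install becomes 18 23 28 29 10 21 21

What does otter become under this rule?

24 29 29 14 27

s is letter #19 and maps to 28: an offset of 9. Each letter is replaced by its alphabet position (a=1..z=26) + 9.
On otter: o=15→24, t=20→29, t=20→29, e=5→14, r=18→27.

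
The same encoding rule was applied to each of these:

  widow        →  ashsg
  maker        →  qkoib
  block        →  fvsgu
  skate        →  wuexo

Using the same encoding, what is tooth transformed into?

Shifts by position in widow: pos 0: w→a (+4), pos 1: i→s (+10), pos 2: d→h (+4), pos 3: o→s (+4), pos 4: w→g (+10) — repeating every 3. The shifts repeat in a cycle of length 3: positions 0,1,… shift by +4, +10, +4, then the pattern repeats.
For tooth: t+4=x, o+10=y, o+4=s, t+4=x, h+10=r.

xysxr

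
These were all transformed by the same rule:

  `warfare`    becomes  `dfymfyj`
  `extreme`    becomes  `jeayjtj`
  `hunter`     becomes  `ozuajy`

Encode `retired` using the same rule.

yjanyjk

The shift depends on letter class: consonant w→d is +7, but vowel a→f is +5. Vowels shift forward by 5 and consonants shift forward by 7.
Applying it to retired: r(cons)+7=y, e(vowel)+5=j, t(cons)+7=a, i(vowel)+5=n, r(cons)+7=y, e(vowel)+5=j, d(cons)+7=k.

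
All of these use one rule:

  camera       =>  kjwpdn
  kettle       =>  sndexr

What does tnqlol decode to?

In camera: c→k is +8, a→j is +9, m→w is +10, e→p is +11 — the shift increases by 1 each position. The shift increases by 1 at each position, starting from +8: 8, 9, 10, ….
Reversing it on tnqlol: t−8=l, n−9=e, q−10=g, l−11=a, o−12=c, l−13=y.

legacy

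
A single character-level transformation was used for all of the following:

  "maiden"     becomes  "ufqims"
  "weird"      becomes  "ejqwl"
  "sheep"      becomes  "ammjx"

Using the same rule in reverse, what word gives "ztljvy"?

Shifts by position in maiden: pos 0: m→u (+8), pos 1: a→f (+5), pos 2: i→q (+8), pos 3: d→i (+5) — repeating every 2. It's a Vigenère-style cipher with numeric key [8,5]: position i shifts by key[i mod 2].
Reversing it on ztljvy: z−8=r, t−5=o, l−8=d, j−5=e, v−8=n, y−5=t.

rodent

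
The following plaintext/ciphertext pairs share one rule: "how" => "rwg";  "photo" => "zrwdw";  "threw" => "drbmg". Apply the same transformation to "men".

wmx

The shift depends on letter class: consonant h→r is +10, but vowel o→w is +8. Two shifts are in play — +8 for a/e/i/o/u, +10 for every other letter.
For men: m(cons)+10=w, e(vowel)+8=m, n(cons)+10=x.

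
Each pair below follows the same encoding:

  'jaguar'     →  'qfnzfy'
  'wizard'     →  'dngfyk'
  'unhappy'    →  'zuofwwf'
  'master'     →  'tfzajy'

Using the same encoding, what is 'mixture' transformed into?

Two shifts are in play — +5 for a/e/i/o/u, +7 for every other letter.
On mixture: m(cons)+7=t, i(vowel)+5=n, x(cons)+7=e, t(cons)+7=a, u(vowel)+5=z, r(cons)+7=y, e(vowel)+5=j.

tneazyj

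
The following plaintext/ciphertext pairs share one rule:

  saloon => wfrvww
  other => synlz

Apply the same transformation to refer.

vjllz

In saloon: s→w is +4, a→f is +5, l→r is +6, o→v is +7 — the shift increases by 1 each position. The shift increases by 1 at each position, starting from +4: 4, 5, 6, ….
On refer: r+4=v, e+5=j, f+6=l, e+7=l, r+8=z.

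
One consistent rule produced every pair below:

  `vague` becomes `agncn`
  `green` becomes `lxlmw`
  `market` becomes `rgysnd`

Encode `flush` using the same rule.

krbaq

The shift increases by 1 at each position, starting from +5: 5, 6, 7, ….
Applying it to flush: f+5=k, l+6=r, u+7=b, s+8=a, h+9=q.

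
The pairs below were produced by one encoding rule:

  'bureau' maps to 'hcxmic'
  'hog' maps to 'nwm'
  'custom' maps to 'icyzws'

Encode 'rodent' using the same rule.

xwjmtz

The shift depends on letter class: consonant b→h is +6, but vowel u→c is +8. The rule splits by letter class: vowels +8, consonants +6.
For rodent: r(cons)+6=x, o(vowel)+8=w, d(cons)+6=j, e(vowel)+8=m, n(cons)+6=t, t(cons)+6=z.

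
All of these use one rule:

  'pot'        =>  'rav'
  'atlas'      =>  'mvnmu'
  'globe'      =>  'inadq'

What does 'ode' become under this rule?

afq

Vowels shift forward by 12 and consonants shift forward by 2.
Applying it to ode: o(vowel)+12=a, d(cons)+2=f, e(vowel)+12=q.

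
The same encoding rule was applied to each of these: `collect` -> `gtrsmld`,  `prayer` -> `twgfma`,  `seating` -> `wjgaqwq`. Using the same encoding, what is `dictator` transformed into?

Letter i (0-indexed) is shifted by i+4, so successive shifts are 4, 5, 6, ….
Applying it to dictator: d+4=h, i+5=n, c+6=i, t+7=a, a+8=i, t+9=c, o+10=y, r+11=c.

hniaicyc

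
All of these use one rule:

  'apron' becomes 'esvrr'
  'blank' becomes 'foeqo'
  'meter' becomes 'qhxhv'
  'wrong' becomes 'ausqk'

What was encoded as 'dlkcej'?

The shifts repeat in a cycle of length 2: positions 0,1,… shift by +4, +3, then the pattern repeats.
Undoing it on dlkcej: d−4=z, l−3=i, k−4=g, c−3=z, e−4=a, j−3=g.

zigzag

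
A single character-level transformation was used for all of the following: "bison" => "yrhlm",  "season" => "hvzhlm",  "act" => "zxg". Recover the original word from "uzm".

Each pair mirrors across the alphabet (b↔y, i↔r, s↔h): positions sum to 25. Each letter is replaced by its mirror in the alphabet: a↔z, b↔y, c↔x, and so on (the Atbash cipher).
Undoing it on uzm: u↔f, z↔a, m↔n.

fan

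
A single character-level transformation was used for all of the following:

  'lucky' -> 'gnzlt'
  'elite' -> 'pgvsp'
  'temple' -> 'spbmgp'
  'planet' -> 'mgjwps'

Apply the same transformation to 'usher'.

l(11)→g(6) and u(20)→n(13) fit y≡21x+9 (mod 26); the inverse of 21 mod 26 is 5. Treating letters as 0–25, the rule is x ↦ 21x + 9 (mod 26).
For usher: u(20)→21·20+9≡13=n; s(18)→21·18+9≡23=x; h(7)→21·7+9≡0=a; e(4)→21·4+9≡15=p; r(17)→21·17+9≡2=c (all mod 26).

nxapc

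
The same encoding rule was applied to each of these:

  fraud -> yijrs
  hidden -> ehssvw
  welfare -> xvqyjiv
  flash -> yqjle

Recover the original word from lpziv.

f(5)→y(24) and r(17)→i(8) fit y≡3x+9 (mod 26); the inverse of 3 mod 26 is 9. Treating letters as 0–25, the rule is x ↦ 3x + 9 (mod 26).
Undoing it on lpziv: l(11)→9·(11−9)≡18=s; p(15)→9·(15−9)≡2=c; z(25)→9·(25−9)≡14=o; i(8)→9·(8−9)≡17=r; v(21)→9·(21−9)≡4=e (all mod 26).

score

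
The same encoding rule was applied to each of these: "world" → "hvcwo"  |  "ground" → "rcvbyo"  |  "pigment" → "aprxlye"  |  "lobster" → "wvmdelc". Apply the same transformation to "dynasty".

The shift depends on letter class: consonant w→h is +11, but vowel o→v is +7. The rule splits by letter class: vowels +7, consonants +11.
On dynasty: d(cons)+11=o, y(cons)+11=j, n(cons)+11=y, a(vowel)+7=h, s(cons)+11=d, t(cons)+11=e, y(cons)+11=j.

ojyhdej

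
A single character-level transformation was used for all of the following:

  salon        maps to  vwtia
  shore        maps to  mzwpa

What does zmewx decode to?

The output letters match the input read backwards, each shifted +8: salon reversed is nolas. Two steps: reverse the string, then apply a Caesar shift of +8.
Reversing it on zmewx: shift back: z−8=r, m−8=e, e−8=w, w−8=o, x−8=p → rewop; then reverse → power.

power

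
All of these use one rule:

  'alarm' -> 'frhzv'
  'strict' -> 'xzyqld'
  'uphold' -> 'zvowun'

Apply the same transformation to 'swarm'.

Letter i (0-indexed) is shifted by i+5, so successive shifts are 5, 6, 7, ….
For swarm: s+5=x, w+6=c, a+7=h, r+8=z, m+9=v.

xchzv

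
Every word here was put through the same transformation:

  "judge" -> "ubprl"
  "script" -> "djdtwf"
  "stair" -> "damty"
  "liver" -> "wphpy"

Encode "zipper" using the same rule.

Shifts by position in judge: pos 0: j→u (+11), pos 1: u→b (+7), pos 2: d→p (+12), pos 3: g→r (+11), pos 4: e→l (+7) — repeating every 3. The shifts repeat in a cycle of length 3: positions 0,1,… shift by +11, +7, +12, then the pattern repeats.
For zipper: z+11=k, i+7=p, p+12=b, p+11=a, e+7=l, r+12=d.

kpbald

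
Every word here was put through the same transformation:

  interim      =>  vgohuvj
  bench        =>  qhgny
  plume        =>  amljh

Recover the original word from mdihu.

lover

i(8)→v(21) and n(13)→g(6) fit y≡23x+19 (mod 26); the inverse of 23 mod 26 is 17. This is an affine cipher: with a=0,…,z=25, each position x becomes (23x+19) mod 26.
Undoing it on mdihu: m(12)→17·(12−19)≡11=l; d(3)→17·(3−19)≡14=o; i(8)→17·(8−19)≡21=v; h(7)→17·(7−19)≡4=e; u(20)→17·(20−19)≡17=r (all mod 26).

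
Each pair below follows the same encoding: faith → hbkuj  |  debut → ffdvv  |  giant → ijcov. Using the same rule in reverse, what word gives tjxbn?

rival

The shifts repeat in a cycle of length 2: positions 0,1,… shift by +2, +1, then the pattern repeats.
Undoing it on tjxbn: t−2=r, j−1=i, x−2=v, b−1=a, n−2=l.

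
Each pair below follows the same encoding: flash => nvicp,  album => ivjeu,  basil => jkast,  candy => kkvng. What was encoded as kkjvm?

cable

Shifts by position in flash: pos 0: f→n (+8), pos 1: l→v (+10), pos 2: a→i (+8), pos 3: s→c (+10) — repeating every 2. It's a Vigenère-style cipher with numeric key [8,10]: position i shifts by key[i mod 2].
Undoing it on kkjvm: k−8=c, k−10=a, j−8=b, v−10=l, m−8=e.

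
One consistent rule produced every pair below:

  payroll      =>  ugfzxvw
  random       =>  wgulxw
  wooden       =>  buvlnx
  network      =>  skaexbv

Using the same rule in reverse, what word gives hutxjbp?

In payroll: p→u is +5, a→g is +6, y→f is +7, r→z is +8 — the shift increases by 1 each position. The shift increases by 1 at each position, starting from +5: 5, 6, 7, ….
Undoing it on hutxjbp: h−5=c, u−6=o, t−7=m, x−8=p, j−9=a, b−10=r, p−11=e.

compare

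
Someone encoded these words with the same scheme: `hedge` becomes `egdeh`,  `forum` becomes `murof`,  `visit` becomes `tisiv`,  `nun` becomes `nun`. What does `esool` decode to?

The output letters match the input read backwards: hedge reversed is egdeh. It's just the letters in reverse order.
Decoding esool: then reverse → loose.

loose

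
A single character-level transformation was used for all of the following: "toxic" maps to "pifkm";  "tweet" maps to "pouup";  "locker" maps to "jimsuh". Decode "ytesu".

t(19)→p(15) and o(14)→i(8) fit y≡17x+4 (mod 26); the inverse of 17 mod 26 is 23. Treating letters as 0–25, the rule is x ↦ 17x + 4 (mod 26).
Undoing it on ytesu: y(24)→23·(24−4)≡18=s; t(19)→23·(19−4)≡7=h; e(4)→23·(4−4)≡0=a; s(18)→23·(18−4)≡10=k; u(20)→23·(20−4)≡4=e (all mod 26).

shake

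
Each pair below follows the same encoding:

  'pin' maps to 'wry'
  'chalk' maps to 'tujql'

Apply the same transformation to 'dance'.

nlwjm

Read the word backwards and shift each letter +9.
On dance: reverse → ecnad; then shift: e+9=n, c+9=l, n+9=w, a+9=j, d+9=m.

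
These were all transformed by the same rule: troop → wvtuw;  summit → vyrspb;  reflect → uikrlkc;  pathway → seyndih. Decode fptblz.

clover

In troop: t→w is +3, r→v is +4, o→t is +5, o→u is +6 — the shift increases by 1 each position. Each letter shifts forward by (position + 3), i.e. 3, 4, 5, … — the shift grows by one for each successive letter.
Decoding fptblz: f−3=c, p−4=l, t−5=o, b−6=v, l−7=e, z−8=r.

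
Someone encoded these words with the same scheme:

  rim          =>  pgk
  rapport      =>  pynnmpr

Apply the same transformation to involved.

Compare letters: r→p is +24, i→g is +24, m→k is +24 — a constant shift. It's a constant shift of +24 (ROT24).
On involved: i+24=g, n+24=l, v+24=t, o+24=m, l+24=j, v+24=t, e+24=c, d+24=b.

gltmjtcb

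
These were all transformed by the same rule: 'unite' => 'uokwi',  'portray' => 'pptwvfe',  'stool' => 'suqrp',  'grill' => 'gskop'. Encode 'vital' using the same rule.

vjvdp

The shift increases by 1 at each position, starting from +0: 0, 1, 2, ….
For vital: v+0=v, i+1=j, t+2=v, a+3=d, l+4=p.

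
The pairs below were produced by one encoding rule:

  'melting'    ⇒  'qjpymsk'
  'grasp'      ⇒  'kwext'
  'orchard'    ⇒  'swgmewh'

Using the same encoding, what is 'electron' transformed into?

iqihxwss

A repeating key of period 2 is used — shifts +4, +5 over and over.
On electron: e+4=i, l+5=q, e+4=i, c+5=h, t+4=x, r+5=w, o+4=s, n+5=s.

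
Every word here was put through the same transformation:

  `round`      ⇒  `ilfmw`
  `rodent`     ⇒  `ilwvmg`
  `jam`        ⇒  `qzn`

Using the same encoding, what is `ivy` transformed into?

This is the alphabet-reversal cipher (Atbash): a becomes z, b becomes y, etc.
On ivy: i↔r, v↔e, y↔b.

reb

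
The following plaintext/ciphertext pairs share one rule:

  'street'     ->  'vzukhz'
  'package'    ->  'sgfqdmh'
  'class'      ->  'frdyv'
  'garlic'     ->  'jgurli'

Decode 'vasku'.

Shifts by position in street: pos 0: s→v (+3), pos 1: t→z (+6), pos 2: r→u (+3), pos 3: e→k (+6) — repeating every 2. The shifts repeat in a cycle of length 2: positions 0,1,… shift by +3, +6, then the pattern repeats.
Reversing it on vasku: v−3=s, a−6=u, s−3=p, k−6=e, u−3=r.

super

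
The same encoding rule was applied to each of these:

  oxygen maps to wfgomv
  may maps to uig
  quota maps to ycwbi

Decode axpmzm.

This is a Caesar cipher with shift 8.
Decoding axpmzm: a−8=s, x−8=p, p−8=h, m−8=e, z−8=r, m−8=e.

sphere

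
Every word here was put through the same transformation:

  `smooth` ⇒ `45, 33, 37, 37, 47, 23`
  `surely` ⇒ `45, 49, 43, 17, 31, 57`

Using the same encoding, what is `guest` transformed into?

s(#19)→45 and m(#13)→33: differences scale by 2, so n = 2·pos + 7. With a=1..z=26, the number is 2·pos + 7.
For guest: g=7→21, u=21→49, e=5→17, s=19→45, t=20→47.

21, 49, 17, 45, 47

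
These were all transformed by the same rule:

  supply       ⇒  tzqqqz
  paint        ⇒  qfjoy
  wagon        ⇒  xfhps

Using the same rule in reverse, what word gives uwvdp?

Shifts by position in supply: pos 0: s→t (+1), pos 1: u→z (+5), pos 2: p→q (+1), pos 3: p→q (+1), pos 4: l→q (+5), pos 5: y→z (+1) — repeating every 3. It's a Vigenère-style cipher with numeric key [1,5,1]: position i shifts by key[i mod 3].
Undoing it on uwvdp: u−1=t, w−5=r, v−1=u, d−1=c, p−5=k.

truck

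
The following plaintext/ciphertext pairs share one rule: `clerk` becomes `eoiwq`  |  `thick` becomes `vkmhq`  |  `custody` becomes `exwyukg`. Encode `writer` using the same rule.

In clerk: c→e is +2, l→o is +3, e→i is +4, r→w is +5 — the shift increases by 1 each position. The shift increases by 1 at each position, starting from +2: 2, 3, 4, ….
For writer: w+2=y, r+3=u, i+4=m, t+5=y, e+6=k, r+7=y.

yumyky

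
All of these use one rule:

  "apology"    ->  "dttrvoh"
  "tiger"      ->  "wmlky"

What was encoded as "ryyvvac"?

outpost

In apology: a→d is +3, p→t is +4, o→t is +5, l→r is +6 — the shift increases by 1 each position. Each letter shifts forward by (position + 3), i.e. 3, 4, 5, … — the shift grows by one for each successive letter.
Decoding ryyvvac: r−3=o, y−4=u, y−5=t, v−6=p, v−7=o, a−8=s, c−9=t.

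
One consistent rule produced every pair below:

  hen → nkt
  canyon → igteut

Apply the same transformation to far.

Compare letters: h→n is +6, e→k is +6, n→t is +6 — a constant shift. This is a Caesar cipher with shift 6.
For far: f+6=l, a+6=g, r+6=x.

lgx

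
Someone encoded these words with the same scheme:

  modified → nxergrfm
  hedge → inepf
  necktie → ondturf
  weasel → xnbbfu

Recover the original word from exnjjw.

Shifts by position in modified: pos 0: m→n (+1), pos 1: o→x (+9), pos 2: d→e (+1), pos 3: i→r (+9) — repeating every 2. It's a Vigenère-style cipher with numeric key [1,9]: position i shifts by key[i mod 2].
Reversing it on exnjjw: e−1=d, x−9=o, n−1=m, j−9=a, j−1=i, w−9=n.

domain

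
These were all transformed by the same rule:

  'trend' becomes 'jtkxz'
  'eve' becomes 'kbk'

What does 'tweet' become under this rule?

zkkcz

The output letters match the input read backwards, each shifted +6: trend reversed is dnert. The word is reversed, then every letter is shifted forward by 6.
Applying it to tweet: reverse → teewt; then shift: t+6=z, e+6=k, e+6=k, w+6=c, t+6=z.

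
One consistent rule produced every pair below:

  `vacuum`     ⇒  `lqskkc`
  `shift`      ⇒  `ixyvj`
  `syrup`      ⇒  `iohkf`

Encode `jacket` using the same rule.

Each letter is shifted forward by 16 in the alphabet (a Caesar shift of +16).
Applying it to jacket: j+16=z, a+16=q, c+16=s, k+16=a, e+16=u, t+16=j.

zqsauj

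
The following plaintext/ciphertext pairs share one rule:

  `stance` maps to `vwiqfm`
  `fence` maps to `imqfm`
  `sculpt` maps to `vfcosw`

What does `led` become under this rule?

omg

The shift depends on letter class: consonant s→v is +3, but vowel a→i is +8. Two shifts are in play — +8 for a/e/i/o/u, +3 for every other letter.
For led: l(cons)+3=o, e(vowel)+8=m, d(cons)+3=g.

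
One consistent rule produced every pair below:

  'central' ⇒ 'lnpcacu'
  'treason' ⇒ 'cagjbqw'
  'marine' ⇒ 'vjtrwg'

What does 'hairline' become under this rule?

Shifts by position in central: pos 0: c→l (+9), pos 1: e→n (+9), pos 2: n→p (+2), pos 3: t→c (+9), pos 4: r→a (+9), pos 5: a→c (+2) — repeating every 3. A repeating key of period 3 is used — shifts +9, +9, +2 over and over.
For hairline: h+9=q, a+9=j, i+2=k, r+9=a, l+9=u, i+2=k, n+9=w, e+9=n.

qjkaukwn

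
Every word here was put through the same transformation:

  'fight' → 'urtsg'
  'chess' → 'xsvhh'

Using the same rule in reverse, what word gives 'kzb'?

pay

Each pair mirrors across the alphabet (f↔u, i↔r, g↔t): positions sum to 25. This is the alphabet-reversal cipher (Atbash): a becomes z, b becomes y, etc.
Decoding kzb: k↔p, z↔a, b↔y.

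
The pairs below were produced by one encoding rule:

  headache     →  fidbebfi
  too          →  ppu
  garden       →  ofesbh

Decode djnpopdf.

Read the word backwards and shift each letter +1.
Reversing it on djnpopdf: shift back: d−1=c, j−1=i, n−1=m, p−1=o, o−1=n, p−1=o, d−1=c, f−1=e → cimonoce; then reverse → economic.

economic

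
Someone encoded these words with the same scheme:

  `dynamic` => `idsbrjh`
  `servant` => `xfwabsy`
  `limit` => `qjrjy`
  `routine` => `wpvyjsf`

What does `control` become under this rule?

hpsywpq

The rule splits by letter class: vowels +1, consonants +5.
On control: c(cons)+5=h, o(vowel)+1=p, n(cons)+5=s, t(cons)+5=y, r(cons)+5=w, o(vowel)+1=p, l(cons)+5=q.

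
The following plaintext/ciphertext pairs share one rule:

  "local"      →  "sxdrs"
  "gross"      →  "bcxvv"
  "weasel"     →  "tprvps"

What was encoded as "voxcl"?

This is an affine cipher: with a=0,…,z=25, each position x becomes (19x+17) mod 26.
Decoding voxcl: v(21)→11·(21−17)≡18=s; o(14)→11·(14−17)≡19=t; x(23)→11·(23−17)≡14=o; c(2)→11·(2−17)≡17=r; l(11)→11·(11−17)≡12=m (all mod 26).

storm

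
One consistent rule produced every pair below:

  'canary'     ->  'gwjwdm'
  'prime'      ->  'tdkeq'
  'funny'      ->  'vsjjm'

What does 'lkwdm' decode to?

This is an affine cipher: with a=0,…,z=25, each position x becomes (5x+22) mod 26.
Reversing it on lkwdm: l(11)→21·(11−22)≡3=d; k(10)→21·(10−22)≡8=i; w(22)→21·(22−22)≡0=a; d(3)→21·(3−22)≡17=r; m(12)→21·(12−22)≡24=y (all mod 26).

diary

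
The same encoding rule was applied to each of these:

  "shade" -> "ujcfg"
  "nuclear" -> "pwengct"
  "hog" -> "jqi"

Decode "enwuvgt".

Compare letters: s→u is +2, h→j is +2, a→c is +2 — a constant shift. It's a constant shift of +2 (ROT2).
Decoding enwuvgt: e−2=c, n−2=l, w−2=u, u−2=s, v−2=t, g−2=e, t−2=r.

cluster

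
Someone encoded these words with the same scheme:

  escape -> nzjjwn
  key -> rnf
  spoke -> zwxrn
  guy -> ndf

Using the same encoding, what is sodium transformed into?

zxkrdt

The shift depends on letter class: consonant s→z is +7, but vowel e→n is +9. Two shifts are in play — +9 for a/e/i/o/u, +7 for every other letter.
On sodium: s(cons)+7=z, o(vowel)+9=x, d(cons)+7=k, i(vowel)+9=r, u(vowel)+9=d, m(cons)+7=t.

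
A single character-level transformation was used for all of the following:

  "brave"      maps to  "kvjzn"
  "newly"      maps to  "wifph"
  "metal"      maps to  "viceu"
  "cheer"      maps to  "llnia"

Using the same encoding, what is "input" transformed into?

rryyc

Shifts by position in brave: pos 0: b→k (+9), pos 1: r→v (+4), pos 2: a→j (+9), pos 3: v→z (+4) — repeating every 2. A repeating key of period 2 is used — shifts +9, +4 over and over.
For input: i+9=r, n+4=r, p+9=y, u+4=y, t+9=c.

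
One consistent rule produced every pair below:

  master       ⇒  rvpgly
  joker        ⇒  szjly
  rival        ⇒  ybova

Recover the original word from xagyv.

Each letter's alphabet position (a=0..z=25) is mapped through 17·x+21 mod 26 — an affine cipher.
Decoding xagyv: x(23)→23·(23−21)≡20=u; a(0)→23·(0−21)≡11=l; g(6)→23·(6−21)≡19=t; y(24)→23·(24−21)≡17=r; v(21)→23·(21−21)≡0=a (all mod 26).

ultra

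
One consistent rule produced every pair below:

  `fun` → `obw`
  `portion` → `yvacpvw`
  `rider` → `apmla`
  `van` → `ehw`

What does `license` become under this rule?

The shift depends on letter class: consonant f→o is +9, but vowel u→b is +7. Two shifts are in play — +7 for a/e/i/o/u, +9 for every other letter.
On license: l(cons)+9=u, i(vowel)+7=p, c(cons)+9=l, e(vowel)+7=l, n(cons)+9=w, s(cons)+9=b, e(vowel)+7=l.

upllwbl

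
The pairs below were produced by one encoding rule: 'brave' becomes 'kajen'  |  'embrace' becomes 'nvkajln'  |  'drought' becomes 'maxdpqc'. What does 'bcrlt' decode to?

stick

Compare letters: b→k is +9, r→a is +9, a→j is +9 — a constant shift. It's a constant shift of +9 (ROT9).
Undoing it on bcrlt: b−9=s, c−9=t, r−9=i, l−9=c, t−9=k.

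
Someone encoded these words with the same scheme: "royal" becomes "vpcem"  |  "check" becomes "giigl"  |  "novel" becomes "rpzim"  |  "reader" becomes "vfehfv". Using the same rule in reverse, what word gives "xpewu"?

The shifts repeat in a cycle of length 3: positions 0,1,… shift by +4, +1, +4, then the pattern repeats.
Reversing it on xpewu: x−4=t, p−1=o, e−4=a, w−4=s, u−1=t.

toast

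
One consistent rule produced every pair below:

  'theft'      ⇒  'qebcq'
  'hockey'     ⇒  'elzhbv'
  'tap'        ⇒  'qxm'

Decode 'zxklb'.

canoe

Compare letters: t→q is +23, h→e is +23, e→b is +23 — a constant shift. This is a Caesar cipher with shift 23.
Reversing it on zxklb: z−23=c, x−23=a, k−23=n, l−23=o, b−23=e.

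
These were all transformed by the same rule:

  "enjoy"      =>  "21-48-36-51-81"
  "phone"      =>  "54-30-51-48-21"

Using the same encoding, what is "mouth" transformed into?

e(#5)→21 and n(#14)→48: differences scale by 3, so n = 3·pos + 6. The formula is n = 3×(alphabet index, a=1) + 6.
For mouth: m=13→45, o=15→51, u=21→69, t=20→66, h=8→30.

45-51-69-66-30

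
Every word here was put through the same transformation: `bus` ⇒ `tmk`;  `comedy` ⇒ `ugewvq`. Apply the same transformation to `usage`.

Compare letters: b→t is +18, u→m is +18, s→k is +18 — a constant shift. Every letter moves 18 places later in the alphabet, wrapping around z→a.
On usage: u+18=m, s+18=k, a+18=s, g+18=y, e+18=w.

mksyw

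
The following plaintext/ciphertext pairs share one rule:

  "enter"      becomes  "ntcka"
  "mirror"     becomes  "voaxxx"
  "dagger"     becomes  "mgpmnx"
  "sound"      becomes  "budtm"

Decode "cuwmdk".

Shifts by position in enter: pos 0: e→n (+9), pos 1: n→t (+6), pos 2: t→c (+9), pos 3: e→k (+6) — repeating every 2. It's a Vigenère-style cipher with numeric key [9,6]: position i shifts by key[i mod 2].
Undoing it on cuwmdk: c−9=t, u−6=o, w−9=n, m−6=g, d−9=u, k−6=e.

tongue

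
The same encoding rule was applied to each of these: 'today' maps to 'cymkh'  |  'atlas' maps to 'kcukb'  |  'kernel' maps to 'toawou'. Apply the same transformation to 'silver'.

The shift depends on letter class: consonant t→c is +9, but vowel o→y is +10. Vowels shift forward by 10 and consonants shift forward by 9.
Applying it to silver: s(cons)+9=b, i(vowel)+10=s, l(cons)+9=u, v(cons)+9=e, e(vowel)+10=o, r(cons)+9=a.

bsueoa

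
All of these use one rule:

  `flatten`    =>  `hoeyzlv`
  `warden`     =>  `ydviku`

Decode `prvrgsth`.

normally

In flatten: f→h is +2, l→o is +3, a→e is +4, t→y is +5 — the shift increases by 1 each position. Each letter shifts forward by (position + 2), i.e. 2, 3, 4, … — the shift grows by one for each successive letter.
Decoding prvrgsth: p−2=n, r−3=o, v−4=r, r−5=m, g−6=a, s−7=l, t−8=l, h−9=y.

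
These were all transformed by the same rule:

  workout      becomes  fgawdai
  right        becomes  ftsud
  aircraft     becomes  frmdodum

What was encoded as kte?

The output letters match the input read backwards, each shifted +12: workout reversed is tuokrow. Read the word backwards and shift each letter +12.
Undoing it on kte: shift back: k−12=y, t−12=h, e−12=s → yhs; then reverse → shy.

shy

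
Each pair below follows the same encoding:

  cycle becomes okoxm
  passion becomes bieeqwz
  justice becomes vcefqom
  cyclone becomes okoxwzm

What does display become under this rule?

The shift depends on letter class: consonant c→o is +12, but vowel e→m is +8. Two shifts are in play — +8 for a/e/i/o/u, +12 for every other letter.
On display: d(cons)+12=p, i(vowel)+8=q, s(cons)+12=e, p(cons)+12=b, l(cons)+12=x, a(vowel)+8=i, y(cons)+12=k.

pqebxik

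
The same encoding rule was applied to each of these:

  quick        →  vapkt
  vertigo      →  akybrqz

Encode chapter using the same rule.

hnhxcoc

Letter i (0-indexed) is shifted by i+5, so successive shifts are 5, 6, 7, ….
For chapter: c+5=h, h+6=n, a+7=h, p+8=x, t+9=c, e+10=o, r+11=c.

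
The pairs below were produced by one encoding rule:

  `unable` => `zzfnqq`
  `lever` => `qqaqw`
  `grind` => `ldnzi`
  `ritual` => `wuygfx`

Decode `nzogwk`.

injury

Shifts by position in unable: pos 0: u→z (+5), pos 1: n→z (+12), pos 2: a→f (+5), pos 3: b→n (+12) — repeating every 2. A repeating key of period 2 is used — shifts +5, +12 over and over.
Reversing it on nzogwk: n−5=i, z−12=n, o−5=j, g−12=u, w−5=r, k−12=y.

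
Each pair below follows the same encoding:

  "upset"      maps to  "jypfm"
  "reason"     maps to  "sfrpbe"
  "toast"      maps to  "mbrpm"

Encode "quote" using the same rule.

vjbmf

u(20)→j(9) and p(15)→y(24) fit y≡23x+17 (mod 26); the inverse of 23 mod 26 is 17. Treating letters as 0–25, the rule is x ↦ 23x + 17 (mod 26).
Applying it to quote: q(16)→23·16+17≡21=v; u(20)→23·20+17≡9=j; o(14)→23·14+17≡1=b; t(19)→23·19+17≡12=m; e(4)→23·4+17≡5=f (all mod 26).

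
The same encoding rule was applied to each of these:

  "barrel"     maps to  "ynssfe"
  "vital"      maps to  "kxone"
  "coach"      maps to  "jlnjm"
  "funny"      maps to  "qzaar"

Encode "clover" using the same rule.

jelkfs

b(1)→y(24) and a(0)→n(13) fit y≡11x+13 (mod 26); the inverse of 11 mod 26 is 19. Treating letters as 0–25, the rule is x ↦ 11x + 13 (mod 26).
For clover: c(2)→11·2+13≡9=j; l(11)→11·11+13≡4=e; o(14)→11·14+13≡11=l; v(21)→11·21+13≡10=k; e(4)→11·4+13≡5=f; r(17)→11·17+13≡18=s (all mod 26).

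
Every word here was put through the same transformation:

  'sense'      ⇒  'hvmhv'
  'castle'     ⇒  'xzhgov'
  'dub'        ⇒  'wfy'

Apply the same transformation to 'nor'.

Letters are reflected about the middle of the alphabet (position → 25−position): Atbash.
For nor: n↔m, o↔l, r↔i.

mli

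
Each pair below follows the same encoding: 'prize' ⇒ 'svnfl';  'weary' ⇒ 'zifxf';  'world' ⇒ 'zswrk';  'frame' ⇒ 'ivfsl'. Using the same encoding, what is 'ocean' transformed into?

In prize: p→s is +3, r→v is +4, i→n is +5, z→f is +6 — the shift increases by 1 each position. Letter i (0-indexed) is shifted by i+3, so successive shifts are 3, 4, 5, ….
For ocean: o+3=r, c+4=g, e+5=j, a+6=g, n+7=u.

rgjgu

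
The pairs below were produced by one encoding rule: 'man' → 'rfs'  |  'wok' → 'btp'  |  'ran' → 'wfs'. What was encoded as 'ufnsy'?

Compare letters: m→r is +5, a→f is +5, n→s is +5 — a constant shift. Every letter moves 5 places later in the alphabet, wrapping around z→a.
Undoing it on ufnsy: u−5=p, f−5=a, n−5=i, s−5=n, y−5=t.

paint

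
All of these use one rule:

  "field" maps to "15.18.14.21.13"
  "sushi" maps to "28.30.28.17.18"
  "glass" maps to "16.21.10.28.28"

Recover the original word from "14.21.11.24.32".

elbow

Each letter is replaced by its alphabet position (a=1..z=26) + 9.
Reversing it on 14.21.11.24.32: 14→(14−9)÷1=5=e, 21→(21−9)÷1=12=l, 11→(11−9)÷1=2=b, 24→(24−9)÷1=15=o, 32→(32−9)÷1=23=w.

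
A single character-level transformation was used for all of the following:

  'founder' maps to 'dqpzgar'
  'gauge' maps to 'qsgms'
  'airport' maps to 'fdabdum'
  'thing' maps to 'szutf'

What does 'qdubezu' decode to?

inspire

The output letters match the input read backwards, each shifted +12: founder reversed is rednuof. Two steps: reverse the string, then apply a Caesar shift of +12.
Decoding qdubezu: shift back: q−12=e, d−12=r, u−12=i, b−12=p, e−12=s, z−12=n, u−12=i → eripsni; then reverse → inspire.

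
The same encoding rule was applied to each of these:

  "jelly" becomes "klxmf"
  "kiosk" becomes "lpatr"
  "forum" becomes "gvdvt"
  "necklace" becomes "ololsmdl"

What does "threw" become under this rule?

uodfd

Shifts by position in jelly: pos 0: j→k (+1), pos 1: e→l (+7), pos 2: l→x (+12), pos 3: l→m (+1), pos 4: y→f (+7) — repeating every 3. The shifts repeat in a cycle of length 3: positions 0,1,… shift by +1, +7, +12, then the pattern repeats.
On threw: t+1=u, h+7=o, r+12=d, e+1=f, w+7=d.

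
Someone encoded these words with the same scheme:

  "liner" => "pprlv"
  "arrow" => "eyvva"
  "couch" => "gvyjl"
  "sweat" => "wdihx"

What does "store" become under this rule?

Shifts by position in liner: pos 0: l→p (+4), pos 1: i→p (+7), pos 2: n→r (+4), pos 3: e→l (+7) — repeating every 2. A repeating key of period 2 is used — shifts +4, +7 over and over.
Applying it to store: s+4=w, t+7=a, o+4=s, r+7=y, e+4=i.

wasyi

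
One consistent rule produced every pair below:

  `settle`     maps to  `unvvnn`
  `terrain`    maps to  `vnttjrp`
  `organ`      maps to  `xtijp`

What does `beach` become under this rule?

The shift depends on letter class: consonant s→u is +2, but vowel e→n is +9. Vowels shift forward by 9 and consonants shift forward by 2.
For beach: b(cons)+2=d, e(vowel)+9=n, a(vowel)+9=j, c(cons)+2=e, h(cons)+2=j.

dnjej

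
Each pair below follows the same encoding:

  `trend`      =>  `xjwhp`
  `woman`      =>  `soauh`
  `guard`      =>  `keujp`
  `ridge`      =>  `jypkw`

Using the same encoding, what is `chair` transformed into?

iruyj

Each letter's alphabet position (a=0..z=25) is mapped through 7·x+20 mod 26 — an affine cipher.
Applying it to chair: c(2)→7·2+20≡8=i; h(7)→7·7+20≡17=r; a(0)→7·0+20≡20=u; i(8)→7·8+20≡24=y; r(17)→7·17+20≡9=j (all mod 26).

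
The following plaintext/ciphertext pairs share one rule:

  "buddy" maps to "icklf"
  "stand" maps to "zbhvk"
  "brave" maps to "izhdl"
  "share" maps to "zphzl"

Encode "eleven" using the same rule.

ltldlv

Shifts by position in buddy: pos 0: b→i (+7), pos 1: u→c (+8), pos 2: d→k (+7), pos 3: d→l (+8) — repeating every 2. It's a Vigenère-style cipher with numeric key [7,8]: position i shifts by key[i mod 2].
For eleven: e+7=l, l+8=t, e+7=l, v+8=d, e+7=l, n+8=v.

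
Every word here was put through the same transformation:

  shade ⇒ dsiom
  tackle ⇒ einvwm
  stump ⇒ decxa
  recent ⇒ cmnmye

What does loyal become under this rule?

wwjiw

The shift depends on letter class: consonant s→d is +11, but vowel a→i is +8. Two shifts are in play — +8 for a/e/i/o/u, +11 for every other letter.
Applying it to loyal: l(cons)+11=w, o(vowel)+8=w, y(cons)+11=j, a(vowel)+8=i, l(cons)+11=w.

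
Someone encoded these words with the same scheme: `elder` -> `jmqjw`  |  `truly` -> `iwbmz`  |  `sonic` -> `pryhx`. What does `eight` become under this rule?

Each letter's alphabet position (a=0..z=25) is mapped through 19·x+11 mod 26 — an affine cipher.
On eight: e(4)→19·4+11≡9=j; i(8)→19·8+11≡7=h; g(6)→19·6+11≡21=v; h(7)→19·7+11≡14=o; t(19)→19·19+11≡8=i (all mod 26).

jhvoi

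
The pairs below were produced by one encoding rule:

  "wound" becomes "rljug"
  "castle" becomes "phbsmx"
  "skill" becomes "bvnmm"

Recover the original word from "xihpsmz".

w(22)→r(17) and o(14)→l(11) fit y≡17x+7 (mod 26); the inverse of 17 mod 26 is 23. Each letter's alphabet position (a=0..z=25) is mapped through 17·x+7 mod 26 — an affine cipher.
Decoding xihpsmz: x(23)→23·(23−7)≡4=e; i(8)→23·(8−7)≡23=x; h(7)→23·(7−7)≡0=a; p(15)→23·(15−7)≡2=c; s(18)→23·(18−7)≡19=t; m(12)→23·(12−7)≡11=l; z(25)→23·(25−7)≡24=y (all mod 26).

exactly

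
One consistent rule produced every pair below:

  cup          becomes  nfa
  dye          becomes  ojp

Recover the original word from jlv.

yak

Every letter moves 11 places later in the alphabet, wrapping around z→a.
Reversing it on jlv: j−11=y, l−11=a, v−11=k.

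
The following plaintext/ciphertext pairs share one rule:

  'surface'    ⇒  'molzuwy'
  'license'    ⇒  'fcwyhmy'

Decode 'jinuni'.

Compare letters: s→m is +20, u→o is +20, r→l is +20 — a constant shift. Every letter moves 20 places later in the alphabet, wrapping around z→a.
Decoding jinuni: j−20=p, i−20=o, n−20=t, u−20=a, n−20=t, i−20=o.

potato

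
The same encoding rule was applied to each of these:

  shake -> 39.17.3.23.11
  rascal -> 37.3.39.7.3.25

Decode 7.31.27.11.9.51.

s(#19)→39 and h(#8)→17: differences scale by 2, so n = 2·pos + 1. Each letter becomes 2×(its alphabet position, a=1..z=26) + 1.
Decoding 7.31.27.11.9.51: 7→(7−1)÷2=3=c, 31→(31−1)÷2=15=o, 27→(27−1)÷2=13=m, 11→(11−1)÷2=5=e, 9→(9−1)÷2=4=d, 51→(51−1)÷2=25=y.

comedy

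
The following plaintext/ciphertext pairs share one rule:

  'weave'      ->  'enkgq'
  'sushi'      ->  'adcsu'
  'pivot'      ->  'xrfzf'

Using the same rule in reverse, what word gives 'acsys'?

sting

In weave: w→e is +8, e→n is +9, a→k is +10, v→g is +11 — the shift increases by 1 each position. Letter i (0-indexed) is shifted by i+8, so successive shifts are 8, 9, 10, ….
Undoing it on acsys: a−8=s, c−9=t, s−10=i, y−11=n, s−12=g.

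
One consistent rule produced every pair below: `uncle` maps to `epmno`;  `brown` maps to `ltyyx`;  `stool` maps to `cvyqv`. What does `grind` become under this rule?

A repeating key of period 2 is used — shifts +10, +2 over and over.
Applying it to grind: g+10=q, r+2=t, i+10=s, n+2=p, d+10=n.

qtspn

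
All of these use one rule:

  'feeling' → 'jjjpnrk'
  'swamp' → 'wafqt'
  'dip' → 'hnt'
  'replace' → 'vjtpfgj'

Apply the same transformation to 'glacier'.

kpfgnjv

Two shifts are in play — +5 for a/e/i/o/u, +4 for every other letter.
For glacier: g(cons)+4=k, l(cons)+4=p, a(vowel)+5=f, c(cons)+4=g, i(vowel)+5=n, e(vowel)+5=j, r(cons)+4=v.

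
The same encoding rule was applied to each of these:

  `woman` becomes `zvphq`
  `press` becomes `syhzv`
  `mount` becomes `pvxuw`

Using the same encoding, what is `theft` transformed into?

The shifts repeat in a cycle of length 2: positions 0,1,… shift by +3, +7, then the pattern repeats.
On theft: t+3=w, h+7=o, e+3=h, f+7=m, t+3=w.

wohmw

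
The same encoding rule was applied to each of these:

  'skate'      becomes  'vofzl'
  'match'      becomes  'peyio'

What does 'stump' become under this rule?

vxzsw

In skate: s→v is +3, k→o is +4, a→f is +5, t→z is +6 — the shift increases by 1 each position. The shift increases by 1 at each position, starting from +3: 3, 4, 5, ….
On stump: s+3=v, t+4=x, u+5=z, m+6=s, p+7=w.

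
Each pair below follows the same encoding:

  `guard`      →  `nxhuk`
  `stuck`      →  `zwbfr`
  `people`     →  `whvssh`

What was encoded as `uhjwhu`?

Shifts by position in guard: pos 0: g→n (+7), pos 1: u→x (+3), pos 2: a→h (+7), pos 3: r→u (+3) — repeating every 2. A repeating key of period 2 is used — shifts +7, +3 over and over.
Reversing it on uhjwhu: u−7=n, h−3=e, j−7=c, w−3=t, h−7=a, u−3=r.

nectar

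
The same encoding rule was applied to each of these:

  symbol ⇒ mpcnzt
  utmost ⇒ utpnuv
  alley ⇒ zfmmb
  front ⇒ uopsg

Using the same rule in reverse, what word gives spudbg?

The output letters match the input read backwards, each shifted +1: symbol reversed is lobmys. Two steps: reverse the string, then apply a Caesar shift of +1.
Decoding spudbg: shift back: s−1=r, p−1=o, u−1=t, d−1=c, b−1=a, g−1=f → rotcaf; then reverse → factor.

factor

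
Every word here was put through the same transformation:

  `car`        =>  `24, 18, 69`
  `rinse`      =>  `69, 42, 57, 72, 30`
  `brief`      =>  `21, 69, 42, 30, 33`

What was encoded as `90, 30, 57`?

yen

c(#3)→24 and a(#1)→18: differences scale by 3, so n = 3·pos + 15. Each letter becomes 3×(its alphabet position, a=1..z=26) + 15.
Reversing it on 90, 30, 57: 90→(90−15)÷3=25=y, 30→(30−15)÷3=5=e, 57→(57−15)÷3=14=n.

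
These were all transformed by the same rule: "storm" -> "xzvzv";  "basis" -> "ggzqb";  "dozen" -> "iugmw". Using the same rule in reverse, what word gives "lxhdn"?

grave

Each letter shifts forward by (position + 5), i.e. 5, 6, 7, … — the shift grows by one for each successive letter.
Undoing it on lxhdn: l−5=g, x−6=r, h−7=a, d−8=v, n−9=e.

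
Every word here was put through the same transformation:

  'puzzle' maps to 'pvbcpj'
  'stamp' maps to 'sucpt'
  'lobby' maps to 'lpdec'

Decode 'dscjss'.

dragon

In puzzle: p→p is +0, u→v is +1, z→b is +2, z→c is +3 — the shift increases by 1 each position. Letter i (0-indexed) is shifted by i+0, so successive shifts are 0, 1, 2, ….
Reversing it on dscjss: d−0=d, s−1=r, c−2=a, j−3=g, s−4=o, s−5=n.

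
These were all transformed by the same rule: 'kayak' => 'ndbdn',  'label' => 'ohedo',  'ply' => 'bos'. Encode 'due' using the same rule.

hxg

The output letters match the input read backwards, each shifted +3: kayak reversed is kayak. The word is reversed, then every letter is shifted forward by 3.
On due: reverse → eud; then shift: e+3=h, u+3=x, d+3=g.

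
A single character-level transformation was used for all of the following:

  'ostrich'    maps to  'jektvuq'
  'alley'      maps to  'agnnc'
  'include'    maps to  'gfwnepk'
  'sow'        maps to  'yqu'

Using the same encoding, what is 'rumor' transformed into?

The output letters match the input read backwards, each shifted +2: ostrich reversed is hcirtso. The word is reversed, then every letter is shifted forward by 2.
For rumor: reverse → romur; then shift: r+2=t, o+2=q, m+2=o, u+2=w, r+2=t.

tqowt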